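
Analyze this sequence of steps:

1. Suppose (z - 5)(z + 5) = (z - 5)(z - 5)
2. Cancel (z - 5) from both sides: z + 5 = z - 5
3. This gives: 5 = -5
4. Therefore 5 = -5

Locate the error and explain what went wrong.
Step 2: Cancel (z - 5) from both sides: z + 5 = z - 5

Step 2 cancels (z - 5) from both sides. This is only valid if (z - 5) ≠ 0, i.e., z ≠ 5. When z = 5, both sides equal zero regardless of the other factors. The correct approach requires considering z = 5 as a separate case.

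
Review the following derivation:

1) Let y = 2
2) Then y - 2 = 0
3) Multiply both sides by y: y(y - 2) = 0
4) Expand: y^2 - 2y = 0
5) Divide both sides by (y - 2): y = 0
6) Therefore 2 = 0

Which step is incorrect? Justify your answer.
Step 5: Divide both sides by (y - 2): y = 0

Step 5 divides both sides by (y - 2). However, since y = 2, we have (y - 2) = 0. Division by zero is undefined, making this step invalid.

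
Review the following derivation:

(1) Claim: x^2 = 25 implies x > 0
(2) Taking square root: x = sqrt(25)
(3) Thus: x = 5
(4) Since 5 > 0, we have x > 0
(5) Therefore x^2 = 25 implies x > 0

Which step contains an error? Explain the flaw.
Step 2: Taking square root: x = sqrt(25)

Step 2 takes the square root and assumes the positive root only. The equation x^2 = 25 actually has two solutions: x = 5 and x = -5. The proof silently assumes x > 0 without justification, then uses this assumption to conclude x > 0, which is circular. The counterexample x = -5 shows the claim is false.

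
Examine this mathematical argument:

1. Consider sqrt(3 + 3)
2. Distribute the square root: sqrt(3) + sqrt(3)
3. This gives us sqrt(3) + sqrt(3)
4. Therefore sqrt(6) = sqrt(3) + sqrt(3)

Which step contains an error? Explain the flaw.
Step 2: Distribute the square root: sqrt(3) + sqrt(3)

Step 2 incorrectly 'distributes' the square root over addition. The square root function does not distribute: sqrt(a + b) ≠ sqrt(a) + sqrt(b). In fact, sqrt(3 + 3) = sqrt(6) ≈ 2.4495, while sqrt(3) + sqrt(3) ≈ 3.4641.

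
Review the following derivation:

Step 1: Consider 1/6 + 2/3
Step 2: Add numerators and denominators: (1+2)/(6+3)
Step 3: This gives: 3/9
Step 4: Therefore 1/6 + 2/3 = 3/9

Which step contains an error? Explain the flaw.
Step 2: Add numerators and denominators: (1+2)/(6+3)

Step 2 incorrectly adds fractions by separately adding numerators and denominators. This is wrong. The correct method requires a common denominator: 1/6 + 2/3 = (1×3 + 2×6)/(6×3) = 15/18 = 5/6. The method used gives 3/9, which is different.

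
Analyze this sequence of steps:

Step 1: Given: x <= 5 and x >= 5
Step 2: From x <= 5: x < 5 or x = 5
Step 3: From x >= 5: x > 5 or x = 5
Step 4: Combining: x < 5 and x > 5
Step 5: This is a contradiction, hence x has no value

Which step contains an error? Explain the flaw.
Step 4: Combining: x < 5 and x > 5

Step 4 incorrectly combines the conditions. From x <= 5 and x >= 5, the intersection is x = 5. The error treats the 'or' cases as 'and' requirements. The correct conclusion is that x = 5 is the unique solution, not that no solution exists.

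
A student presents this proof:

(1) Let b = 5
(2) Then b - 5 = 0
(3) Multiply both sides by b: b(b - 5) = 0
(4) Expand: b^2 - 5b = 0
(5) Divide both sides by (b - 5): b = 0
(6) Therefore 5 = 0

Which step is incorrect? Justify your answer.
Step 5: Divide both sides by (b - 5): b = 0

Step 5 divides both sides by (b - 5). However, since b = 5, we have (b - 5) = 0. Division by zero is undefined, making this step invalid.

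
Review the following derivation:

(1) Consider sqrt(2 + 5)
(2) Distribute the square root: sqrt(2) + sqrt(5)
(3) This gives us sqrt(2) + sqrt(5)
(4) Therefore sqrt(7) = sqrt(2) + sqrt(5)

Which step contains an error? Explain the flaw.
Step 2: Distribute the square root: sqrt(2) + sqrt(5)

Step 2 incorrectly 'distributes' the square root over addition. The square root function does not distribute: sqrt(a + b) ≠ sqrt(a) + sqrt(b). In fact, sqrt(2 + 5) = sqrt(7) ≈ 2.6458, while sqrt(2) + sqrt(5) ≈ 3.6503.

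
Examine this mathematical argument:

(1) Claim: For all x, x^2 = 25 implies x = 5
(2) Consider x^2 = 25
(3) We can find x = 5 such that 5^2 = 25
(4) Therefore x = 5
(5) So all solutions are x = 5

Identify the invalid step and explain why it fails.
Step 4: Therefore x = 5

Step 4 incorrectly concludes that x = 5 is the only solution. The proof shows that x = 5 is A solution (existence), but does not show it is the ONLY solution (uniqueness). In fact, x = -5 is also a solution since (-5)^2 = 25. Finding one solution doesn't prove there are no others.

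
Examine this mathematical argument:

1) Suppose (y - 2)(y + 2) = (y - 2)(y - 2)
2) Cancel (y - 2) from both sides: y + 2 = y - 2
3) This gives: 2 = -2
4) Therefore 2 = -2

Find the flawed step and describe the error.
Step 2: Cancel (y - 2) from both sides: y + 2 = y - 2

Step 2 cancels (y - 2) from both sides. This is only valid if (y - 2) ≠ 0, i.e., y ≠ 2. When y = 2, both sides equal zero regardless of the other factors. The correct approach requires considering y = 2 as a separate case.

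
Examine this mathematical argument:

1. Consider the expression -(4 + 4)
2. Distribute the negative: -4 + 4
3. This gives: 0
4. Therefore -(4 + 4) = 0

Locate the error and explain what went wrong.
Step 2: Distribute the negative: -4 + 4

Step 2 incorrectly distributes the negative sign. The correct distribution is -(4 + 4) = -4 - 4 = -8. The negative must be applied to both terms, not just the first. The error treats -(4 + 4) as -4 + 4, which equals 0 instead of -8.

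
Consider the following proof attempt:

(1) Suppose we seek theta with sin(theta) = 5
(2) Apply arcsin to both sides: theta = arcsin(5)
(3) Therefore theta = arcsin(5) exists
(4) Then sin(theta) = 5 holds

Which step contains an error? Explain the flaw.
Step 2: Apply arcsin to both sides: theta = arcsin(5)

Step 2 applies arcsin to 5. However, arcsin(x) is only defined for x in [-1, 1] because sin(theta) can only produce values in that range. Since |5| > 1, arcsin(5) is undefined. There is no angle whose sine equals 5.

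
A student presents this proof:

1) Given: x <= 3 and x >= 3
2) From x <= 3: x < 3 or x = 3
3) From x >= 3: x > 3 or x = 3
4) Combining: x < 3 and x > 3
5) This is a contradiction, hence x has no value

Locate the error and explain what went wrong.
Step 4: Combining: x < 3 and x > 3

Step 4 incorrectly combines the conditions. From x <= 3 and x >= 3, the intersection is x = 3. The error treats the 'or' cases as 'and' requirements. The correct conclusion is that x = 3 is the unique solution, not that no solution exists.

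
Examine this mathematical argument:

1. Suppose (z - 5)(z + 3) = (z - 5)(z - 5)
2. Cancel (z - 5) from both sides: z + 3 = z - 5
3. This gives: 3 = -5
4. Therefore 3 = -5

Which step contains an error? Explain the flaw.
Step 2: Cancel (z - 5) from both sides: z + 3 = z - 5

Step 2 cancels (z - 5) from both sides. This is only valid if (z - 5) ≠ 0, i.e., z ≠ 5. When z = 5, both sides equal zero regardless of the other factors. The correct approach requires considering z = 5 as a separate case.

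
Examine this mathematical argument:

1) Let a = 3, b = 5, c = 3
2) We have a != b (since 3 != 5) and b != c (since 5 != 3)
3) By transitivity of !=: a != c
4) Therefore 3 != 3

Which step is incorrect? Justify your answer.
Step 3: By transitivity of !=: a != c

Step 3 incorrectly applies transitivity to the '!=' relation. Transitivity states: if a R b and b R c, then a R c. However, '!=' is not transitive. Counterexample: 3 != 5 and 5 != 3, but 3 = 3 (both equal 3). Transitivity holds for relations like <, <=, =, but not for !=.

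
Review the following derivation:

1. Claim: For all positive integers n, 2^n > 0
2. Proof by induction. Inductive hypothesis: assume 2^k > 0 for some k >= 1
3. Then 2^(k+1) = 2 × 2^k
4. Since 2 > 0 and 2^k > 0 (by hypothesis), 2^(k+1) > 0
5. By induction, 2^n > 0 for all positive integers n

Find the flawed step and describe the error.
Step 5: By induction, 2^n > 0 for all positive integers n

Step 5 concludes the proof by induction, but no base case was ever established. A valid induction proof requires: (1) a base case proving 2^1 > 0, and (2) an inductive step showing IF 2^k > 0 THEN 2^(k+1) > 0. Steps 2-4 correctly establish the inductive step, but without the base case the conclusion in step 5 does not follow.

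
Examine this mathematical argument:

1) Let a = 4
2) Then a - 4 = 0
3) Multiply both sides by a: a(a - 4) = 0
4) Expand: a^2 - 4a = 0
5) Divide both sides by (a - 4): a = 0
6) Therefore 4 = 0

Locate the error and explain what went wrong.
Step 5: Divide both sides by (a - 4): a = 0

Step 5 divides both sides by (a - 4). However, since a = 4, we have (a - 4) = 0. Division by zero is undefined, making this step invalid.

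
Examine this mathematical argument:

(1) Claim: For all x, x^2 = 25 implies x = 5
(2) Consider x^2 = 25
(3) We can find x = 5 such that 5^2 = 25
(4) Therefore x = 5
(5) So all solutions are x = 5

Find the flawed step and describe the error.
Step 4: Therefore x = 5

Step 4 incorrectly concludes that x = 5 is the only solution. The proof shows that x = 5 is A solution (existence), but does not show it is the ONLY solution (uniqueness). In fact, x = -5 is also a solution since (-5)^2 = 25. Finding one solution doesn't prove there are no others.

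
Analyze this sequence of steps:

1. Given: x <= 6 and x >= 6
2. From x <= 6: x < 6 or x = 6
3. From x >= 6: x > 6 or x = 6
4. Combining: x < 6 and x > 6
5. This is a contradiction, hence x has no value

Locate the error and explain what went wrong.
Step 4: Combining: x < 6 and x > 6

Step 4 incorrectly combines the conditions. From x <= 6 and x >= 6, the intersection is x = 6. The error treats the 'or' cases as 'and' requirements. The correct conclusion is that x = 6 is the unique solution, not that no solution exists.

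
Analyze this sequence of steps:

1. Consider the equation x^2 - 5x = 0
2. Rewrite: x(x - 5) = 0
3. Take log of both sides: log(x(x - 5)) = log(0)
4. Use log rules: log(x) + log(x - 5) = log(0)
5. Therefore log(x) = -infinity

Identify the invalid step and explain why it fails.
Step 3: Take log of both sides: log(x(x - 5)) = log(0)

Step 3 takes the logarithm of both sides, resulting in log(0) on the right side. The logarithm is only defined for positive numbers; log(0) is undefined (approaches negative infinity). This operation is invalid.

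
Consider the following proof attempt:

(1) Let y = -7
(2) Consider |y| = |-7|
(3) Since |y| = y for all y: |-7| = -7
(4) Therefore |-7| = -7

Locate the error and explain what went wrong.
Step 3: Since |y| = y for all y: |-7| = -7

Step 3 incorrectly states that |y| = y for all y. The correct definition is |y| = y when y >= 0, and |y| = -y when y < 0. Since -7 < 0, we have |-7| = -(-7) = 7, not -7.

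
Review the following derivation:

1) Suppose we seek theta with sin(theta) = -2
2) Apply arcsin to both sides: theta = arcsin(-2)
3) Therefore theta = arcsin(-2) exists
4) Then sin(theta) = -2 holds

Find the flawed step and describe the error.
Step 2: Apply arcsin to both sides: theta = arcsin(-2)

Step 2 applies arcsin to -2. However, arcsin(x) is only defined for x in [-1, 1] because sin(theta) can only produce values in that range. Since |-2| > 1, arcsin(-2) is undefined. There is no angle whose sine equals -2.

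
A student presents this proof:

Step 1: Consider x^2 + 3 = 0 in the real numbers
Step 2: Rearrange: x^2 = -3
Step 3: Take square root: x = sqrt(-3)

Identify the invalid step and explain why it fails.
Step 3: Take square root: x = sqrt(-3)

Step 3 takes the square root of -3, which is negative. In the real number system, the square root of a negative number is undefined. The equation x^2 + 3 = 0 has no real solutions. Square roots of negative numbers only exist in the complex numbers.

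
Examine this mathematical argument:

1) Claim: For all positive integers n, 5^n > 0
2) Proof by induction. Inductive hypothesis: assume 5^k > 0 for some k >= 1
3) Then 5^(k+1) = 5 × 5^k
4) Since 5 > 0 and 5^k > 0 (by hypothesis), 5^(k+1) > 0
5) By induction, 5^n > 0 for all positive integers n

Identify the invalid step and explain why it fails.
Step 5: By induction, 5^n > 0 for all positive integers n

Step 5 concludes the proof by induction, but no base case was ever established. A valid induction proof requires: (1) a base case proving 5^1 > 0, and (2) an inductive step showing IF 5^k > 0 THEN 5^(k+1) > 0. Steps 2-4 correctly establish the inductive step, but without the base case the conclusion in step 5 does not follow.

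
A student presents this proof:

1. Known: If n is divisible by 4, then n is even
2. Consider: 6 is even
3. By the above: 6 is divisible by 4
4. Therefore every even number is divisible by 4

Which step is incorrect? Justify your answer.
Step 3: By the above: 6 is divisible by 4

Step 3 commits the fallacy of affirming the consequent. The known fact 'divisible by 4 → even' does NOT imply 'even → divisible by 4'. That would be the converse, which is false. For example, 6 is even but 6 ÷ 4 = 1.50, which is not an integer.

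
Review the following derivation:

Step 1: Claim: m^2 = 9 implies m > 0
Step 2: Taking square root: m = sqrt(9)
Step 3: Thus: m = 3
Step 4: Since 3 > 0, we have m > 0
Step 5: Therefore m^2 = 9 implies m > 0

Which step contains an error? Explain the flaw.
Step 2: Taking square root: m = sqrt(9)

Step 2 takes the square root and assumes the positive root only. The equation m^2 = 9 actually has two solutions: m = 3 and m = -3. The proof silently assumes m > 0 without justification, then uses this assumption to conclude m > 0, which is circular. The counterexample m = -3 shows the claim is false.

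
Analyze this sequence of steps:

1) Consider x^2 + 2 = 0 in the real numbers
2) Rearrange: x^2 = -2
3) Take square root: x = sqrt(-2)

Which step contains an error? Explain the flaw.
Step 3: Take square root: x = sqrt(-2)

Step 3 takes the square root of -2, which is negative. In the real number system, the square root of a negative number is undefined. The equation x^2 + 2 = 0 has no real solutions. Square roots of negative numbers only exist in the complex numbers.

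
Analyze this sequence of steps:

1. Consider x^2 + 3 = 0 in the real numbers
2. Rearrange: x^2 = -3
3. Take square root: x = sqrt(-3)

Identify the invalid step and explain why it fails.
Step 3: Take square root: x = sqrt(-3)

Step 3 takes the square root of -3, which is negative. In the real number system, the square root of a negative number is undefined. The equation x^2 + 3 = 0 has no real solutions. Square roots of negative numbers only exist in the complex numbers.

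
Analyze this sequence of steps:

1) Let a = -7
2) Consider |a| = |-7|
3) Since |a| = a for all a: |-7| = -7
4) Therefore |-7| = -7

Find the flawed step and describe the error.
Step 3: Since |a| = a for all a: |-7| = -7

Step 3 incorrectly states that |a| = a for all a. The correct definition is |a| = a when a >= 0, and |a| = -a when a < 0. Since -7 < 0, we have |-7| = -(-7) = 7, not -7.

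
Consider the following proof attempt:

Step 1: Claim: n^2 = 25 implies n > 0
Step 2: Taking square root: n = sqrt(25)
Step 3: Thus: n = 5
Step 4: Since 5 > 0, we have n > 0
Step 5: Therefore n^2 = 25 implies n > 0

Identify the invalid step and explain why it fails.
Step 2: Taking square root: n = sqrt(25)

Step 2 takes the square root and assumes the positive root only. The equation n^2 = 25 actually has two solutions: n = 5 and n = -5. The proof silently assumes n > 0 without justification, then uses this assumption to conclude n > 0, which is circular. The counterexample n = -5 shows the claim is false.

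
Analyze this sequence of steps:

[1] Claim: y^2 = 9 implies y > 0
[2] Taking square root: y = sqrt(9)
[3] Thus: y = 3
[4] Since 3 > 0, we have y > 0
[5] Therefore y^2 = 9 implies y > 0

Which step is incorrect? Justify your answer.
Step 2: Taking square root: y = sqrt(9)

Step 2 takes the square root and assumes the positive root only. The equation y^2 = 9 actually has two solutions: y = 3 and y = -3. The proof silently assumes y > 0 without justification, then uses this assumption to conclude y > 0, which is circular. The counterexample y = -3 shows the claim is false.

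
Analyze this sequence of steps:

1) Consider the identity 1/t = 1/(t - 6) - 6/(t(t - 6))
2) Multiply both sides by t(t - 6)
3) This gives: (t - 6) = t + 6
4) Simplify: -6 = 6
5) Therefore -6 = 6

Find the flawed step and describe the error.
Step 3: This gives: (t - 6) = t + 6

Step 3 makes a sign error when clearing denominators. Multiplying -6/(t(t - 6)) by t(t - 6) gives -6, not +6. The correct result is (t - 6) = t - 6, which is trivially true, not (t - 6) = t + 6. (Step 1 is a valid identity: 1/(t - 6) - 6/(t(t - 6)) = (t - 6)/(t(t - 6)) = 1/t.)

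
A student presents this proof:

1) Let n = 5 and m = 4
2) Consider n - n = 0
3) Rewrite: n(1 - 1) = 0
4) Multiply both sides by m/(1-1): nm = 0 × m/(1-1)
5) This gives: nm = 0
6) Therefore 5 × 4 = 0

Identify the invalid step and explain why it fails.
Step 4: Multiply both sides by m/(1-1): nm = 0 × m/(1-1)

Step 4 multiplies both sides by m/(1-1). However, 1-1 = 0, so this is multiplication by m/0, which is undefined. We cannot multiply by an undefined expression.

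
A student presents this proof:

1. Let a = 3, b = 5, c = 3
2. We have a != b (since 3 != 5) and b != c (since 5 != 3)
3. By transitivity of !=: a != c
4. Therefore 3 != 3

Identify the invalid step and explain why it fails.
Step 3: By transitivity of !=: a != c

Step 3 incorrectly applies transitivity to the '!=' relation. Transitivity states: if a R b and b R c, then a R c. However, '!=' is not transitive. Counterexample: 3 != 5 and 5 != 3, but 3 = 3 (both equal 3). Transitivity holds for relations like <, <=, =, but not for !=.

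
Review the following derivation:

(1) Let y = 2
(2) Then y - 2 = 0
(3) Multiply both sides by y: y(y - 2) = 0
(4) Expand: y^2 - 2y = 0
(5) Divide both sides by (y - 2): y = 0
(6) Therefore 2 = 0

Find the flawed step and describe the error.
Step 5: Divide both sides by (y - 2): y = 0

Step 5 divides both sides by (y - 2). However, since y = 2, we have (y - 2) = 0. Division by zero is undefined, making this step invalid.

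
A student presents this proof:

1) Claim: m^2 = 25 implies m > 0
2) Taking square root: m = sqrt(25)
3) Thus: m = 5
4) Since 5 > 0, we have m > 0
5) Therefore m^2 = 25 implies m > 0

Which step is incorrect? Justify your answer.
Step 2: Taking square root: m = sqrt(25)

Step 2 takes the square root and assumes the positive root only. The equation m^2 = 25 actually has two solutions: m = 5 and m = -5. The proof silently assumes m > 0 without justification, then uses this assumption to conclude m > 0, which is circular. The counterexample m = -5 shows the claim is false.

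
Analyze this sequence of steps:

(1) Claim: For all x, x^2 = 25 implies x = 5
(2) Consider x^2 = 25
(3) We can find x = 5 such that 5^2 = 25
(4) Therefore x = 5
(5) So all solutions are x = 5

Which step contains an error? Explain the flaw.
Step 4: Therefore x = 5

Step 4 incorrectly concludes that x = 5 is the only solution. The proof shows that x = 5 is A solution (existence), but does not show it is the ONLY solution (uniqueness). In fact, x = -5 is also a solution since (-5)^2 = 25. Finding one solution doesn't prove there are no others.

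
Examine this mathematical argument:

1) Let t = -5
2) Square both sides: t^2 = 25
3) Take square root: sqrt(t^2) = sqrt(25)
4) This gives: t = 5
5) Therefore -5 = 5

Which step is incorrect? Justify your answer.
Step 4: This gives: t = 5

Step 4 incorrectly states that sqrt(t^2) = t. The correct identity is sqrt(t^2) = |t|. Since t = -5 < 0, we have sqrt(t^2) = |-5| = 5, not t = -5.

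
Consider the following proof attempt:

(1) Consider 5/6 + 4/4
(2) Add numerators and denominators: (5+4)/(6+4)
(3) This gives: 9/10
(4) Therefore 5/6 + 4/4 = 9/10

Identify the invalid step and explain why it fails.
Step 2: Add numerators and denominators: (5+4)/(6+4)

Step 2 incorrectly adds fractions by separately adding numerators and denominators. This is wrong. The correct method requires a common denominator: 5/6 + 4/4 = (5×4 + 4×6)/(6×4) = 44/24 = 11/6. The method used gives 9/10, which is different.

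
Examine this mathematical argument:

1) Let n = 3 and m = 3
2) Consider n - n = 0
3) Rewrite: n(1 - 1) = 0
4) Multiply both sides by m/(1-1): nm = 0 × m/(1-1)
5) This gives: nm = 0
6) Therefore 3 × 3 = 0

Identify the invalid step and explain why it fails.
Step 4: Multiply both sides by m/(1-1): nm = 0 × m/(1-1)

Step 4 multiplies both sides by m/(1-1). However, 1-1 = 0, so this is multiplication by m/0, which is undefined. We cannot multiply by an undefined expression.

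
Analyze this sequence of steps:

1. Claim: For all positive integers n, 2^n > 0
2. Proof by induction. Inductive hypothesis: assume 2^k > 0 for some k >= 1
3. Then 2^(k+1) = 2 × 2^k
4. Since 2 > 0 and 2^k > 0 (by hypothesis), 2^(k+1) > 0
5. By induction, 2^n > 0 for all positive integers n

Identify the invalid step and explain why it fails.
Step 5: By induction, 2^n > 0 for all positive integers n

Step 5 concludes the proof by induction, but no base case was ever established. A valid induction proof requires: (1) a base case proving 2^1 > 0, and (2) an inductive step showing IF 2^k > 0 THEN 2^(k+1) > 0. Steps 2-4 correctly establish the inductive step, but without the base case the conclusion in step 5 does not follow.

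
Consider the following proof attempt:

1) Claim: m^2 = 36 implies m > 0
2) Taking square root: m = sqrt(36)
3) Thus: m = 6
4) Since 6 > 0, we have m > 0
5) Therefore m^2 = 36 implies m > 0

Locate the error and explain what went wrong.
Step 2: Taking square root: m = sqrt(36)

Step 2 takes the square root and assumes the positive root only. The equation m^2 = 36 actually has two solutions: m = 6 and m = -6. The proof silently assumes m > 0 without justification, then uses this assumption to conclude m > 0, which is circular. The counterexample m = -6 shows the claim is false.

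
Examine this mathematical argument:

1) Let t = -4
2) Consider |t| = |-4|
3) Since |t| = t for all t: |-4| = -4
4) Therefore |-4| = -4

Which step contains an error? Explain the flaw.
Step 3: Since |t| = t for all t: |-4| = -4

Step 3 incorrectly states that |t| = t for all t. The correct definition is |t| = t when t >= 0, and |t| = -t when t < 0. Since -4 < 0, we have |-4| = -(-4) = 4, not -4.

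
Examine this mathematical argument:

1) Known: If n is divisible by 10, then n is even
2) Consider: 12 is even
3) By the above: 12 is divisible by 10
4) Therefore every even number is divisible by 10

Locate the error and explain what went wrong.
Step 3: By the above: 12 is divisible by 10

Step 3 commits the fallacy of affirming the consequent. The known fact 'divisible by 10 → even' does NOT imply 'even → divisible by 10'. That would be the converse, which is false. For example, 12 is even but 12 ÷ 10 = 1.20, which is not an integer.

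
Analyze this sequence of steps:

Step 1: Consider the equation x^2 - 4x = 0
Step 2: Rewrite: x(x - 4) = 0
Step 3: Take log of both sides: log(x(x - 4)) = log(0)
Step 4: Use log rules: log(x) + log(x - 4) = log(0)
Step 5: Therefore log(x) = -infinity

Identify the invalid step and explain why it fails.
Step 3: Take log of both sides: log(x(x - 4)) = log(0)

Step 3 takes the logarithm of both sides, resulting in log(0) on the right side. The logarithm is only defined for positive numbers; log(0) is undefined (approaches negative infinity). This operation is invalid.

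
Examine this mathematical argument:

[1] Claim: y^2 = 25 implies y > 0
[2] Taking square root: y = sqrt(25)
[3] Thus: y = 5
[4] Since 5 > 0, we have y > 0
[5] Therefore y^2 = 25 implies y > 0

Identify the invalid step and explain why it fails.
Step 2: Taking square root: y = sqrt(25)

Step 2 takes the square root and assumes the positive root only. The equation y^2 = 25 actually has two solutions: y = 5 and y = -5. The proof silently assumes y > 0 without justification, then uses this assumption to conclude y > 0, which is circular. The counterexample y = -5 shows the claim is false.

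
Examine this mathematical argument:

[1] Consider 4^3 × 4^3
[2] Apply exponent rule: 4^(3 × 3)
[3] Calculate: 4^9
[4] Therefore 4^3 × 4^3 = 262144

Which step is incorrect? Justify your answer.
Step 2: Apply exponent rule: 4^(3 × 3)

Step 2 incorrectly states that a^b × a^c = a^(b×c). The correct rule is a^b × a^c = a^(b+c). The actual value is 4^3 × 4^3 = 4^6 = 4096, not 4^9 = 262144.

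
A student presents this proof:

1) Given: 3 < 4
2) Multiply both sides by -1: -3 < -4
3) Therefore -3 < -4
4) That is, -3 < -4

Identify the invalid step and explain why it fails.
Step 2: Multiply both sides by -1: -3 < -4

Step 2 multiplies both sides by -1 but fails to reverse the inequality sign. When multiplying (or dividing) an inequality by a negative number, the direction must be reversed. Since 3 < 4, we should get -3 > -4, i.e., -3 > -4.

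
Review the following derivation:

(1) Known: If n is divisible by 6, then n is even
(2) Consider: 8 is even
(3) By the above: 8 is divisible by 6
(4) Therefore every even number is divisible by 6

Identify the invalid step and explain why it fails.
Step 3: By the above: 8 is divisible by 6

Step 3 commits the fallacy of affirming the consequent. The known fact 'divisible by 6 → even' does NOT imply 'even → divisible by 6'. That would be the converse, which is false. For example, 8 is even but 8 ÷ 6 = 1.33, which is not an integer.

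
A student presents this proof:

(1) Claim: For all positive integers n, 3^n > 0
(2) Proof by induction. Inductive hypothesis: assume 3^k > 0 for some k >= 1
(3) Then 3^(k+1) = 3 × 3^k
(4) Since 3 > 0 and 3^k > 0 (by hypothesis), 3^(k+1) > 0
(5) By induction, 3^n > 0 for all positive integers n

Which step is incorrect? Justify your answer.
Step 5: By induction, 3^n > 0 for all positive integers n

Step 5 concludes the proof by induction, but no base case was ever established. A valid induction proof requires: (1) a base case proving 3^1 > 0, and (2) an inductive step showing IF 3^k > 0 THEN 3^(k+1) > 0. Steps 2-4 correctly establish the inductive step, but without the base case the conclusion in step 5 does not follow.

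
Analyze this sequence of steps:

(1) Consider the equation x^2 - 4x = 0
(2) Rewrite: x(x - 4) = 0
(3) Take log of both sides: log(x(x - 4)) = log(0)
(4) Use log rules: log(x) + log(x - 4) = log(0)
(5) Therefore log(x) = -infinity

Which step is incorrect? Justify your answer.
Step 3: Take log of both sides: log(x(x - 4)) = log(0)

Step 3 takes the logarithm of both sides, resulting in log(0) on the right side. The logarithm is only defined for positive numbers; log(0) is undefined (approaches negative infinity). This operation is invalid.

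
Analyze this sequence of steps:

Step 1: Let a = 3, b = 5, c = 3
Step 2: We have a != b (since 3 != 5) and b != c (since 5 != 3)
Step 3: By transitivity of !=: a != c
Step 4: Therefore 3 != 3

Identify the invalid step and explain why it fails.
Step 3: By transitivity of !=: a != c

Step 3 incorrectly applies transitivity to the '!=' relation. Transitivity states: if a R b and b R c, then a R c. However, '!=' is not transitive. Counterexample: 3 != 5 and 5 != 3, but 3 = 3 (both equal 3). Transitivity holds for relations like <, <=, =, but not for !=.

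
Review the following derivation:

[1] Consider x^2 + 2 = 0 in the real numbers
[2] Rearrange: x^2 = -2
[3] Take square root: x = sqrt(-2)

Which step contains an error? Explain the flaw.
Step 3: Take square root: x = sqrt(-2)

Step 3 takes the square root of -2, which is negative. In the real number system, the square root of a negative number is undefined. The equation x^2 + 2 = 0 has no real solutions. Square roots of negative numbers only exist in the complex numbers.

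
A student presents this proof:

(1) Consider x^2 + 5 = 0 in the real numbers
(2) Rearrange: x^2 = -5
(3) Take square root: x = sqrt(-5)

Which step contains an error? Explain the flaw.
Step 3: Take square root: x = sqrt(-5)

Step 3 takes the square root of -5, which is negative. In the real number system, the square root of a negative number is undefined. The equation x^2 + 5 = 0 has no real solutions. Square roots of negative numbers only exist in the complex numbers.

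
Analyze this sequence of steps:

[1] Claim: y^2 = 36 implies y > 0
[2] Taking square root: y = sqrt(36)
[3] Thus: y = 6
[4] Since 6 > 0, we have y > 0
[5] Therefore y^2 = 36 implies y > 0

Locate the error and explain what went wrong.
Step 2: Taking square root: y = sqrt(36)

Step 2 takes the square root and assumes the positive root only. The equation y^2 = 36 actually has two solutions: y = 6 and y = -6. The proof silently assumes y > 0 without justification, then uses this assumption to conclude y > 0, which is circular. The counterexample y = -6 shows the claim is false.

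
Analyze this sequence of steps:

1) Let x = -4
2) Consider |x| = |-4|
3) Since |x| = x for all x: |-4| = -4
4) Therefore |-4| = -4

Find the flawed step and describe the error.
Step 3: Since |x| = x for all x: |-4| = -4

Step 3 incorrectly states that |x| = x for all x. The correct definition is |x| = x when x >= 0, and |x| = -x when x < 0. Since -4 < 0, we have |-4| = -(-4) = 4, not -4.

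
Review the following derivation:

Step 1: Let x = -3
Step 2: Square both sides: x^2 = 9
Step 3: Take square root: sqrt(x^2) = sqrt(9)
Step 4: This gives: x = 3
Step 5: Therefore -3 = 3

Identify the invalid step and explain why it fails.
Step 4: This gives: x = 3

Step 4 incorrectly states that sqrt(x^2) = x. The correct identity is sqrt(x^2) = |x|. Since x = -3 < 0, we have sqrt(x^2) = |-3| = 3, not x = -3.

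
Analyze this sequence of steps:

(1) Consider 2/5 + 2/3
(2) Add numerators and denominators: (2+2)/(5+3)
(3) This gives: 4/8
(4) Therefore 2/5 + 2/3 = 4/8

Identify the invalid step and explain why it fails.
Step 2: Add numerators and denominators: (2+2)/(5+3)

Step 2 incorrectly adds fractions by separately adding numerators and denominators. This is wrong. The correct method requires a common denominator: 2/5 + 2/3 = (2×3 + 2×5)/(5×3) = 16/15 = 16/15. The method used gives 4/8, which is different.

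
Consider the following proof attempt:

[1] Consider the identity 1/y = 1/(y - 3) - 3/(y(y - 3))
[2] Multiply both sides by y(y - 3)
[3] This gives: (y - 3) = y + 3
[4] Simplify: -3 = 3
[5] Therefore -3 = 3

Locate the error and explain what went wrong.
Step 3: This gives: (y - 3) = y + 3

Step 3 makes a sign error when clearing denominators. Multiplying -3/(y(y - 3)) by y(y - 3) gives -3, not +3. The correct result is (y - 3) = y - 3, which is trivially true, not (y - 3) = y + 3. (Step 1 is a valid identity: 1/(y - 3) - 3/(y(y - 3)) = (y - 3)/(y(y - 3)) = 1/y.)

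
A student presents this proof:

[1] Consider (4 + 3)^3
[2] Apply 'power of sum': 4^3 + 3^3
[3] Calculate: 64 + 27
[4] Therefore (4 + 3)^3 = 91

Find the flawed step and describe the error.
Step 2: Apply 'power of sum': 4^3 + 3^3

Step 2 incorrectly applies a non-existent rule '(a+b)^n = a^n + b^n'. This is false in general. The correct expansion uses the binomial theorem. The actual value is (4 + 3)^3 = 7^3 = 343, not 91.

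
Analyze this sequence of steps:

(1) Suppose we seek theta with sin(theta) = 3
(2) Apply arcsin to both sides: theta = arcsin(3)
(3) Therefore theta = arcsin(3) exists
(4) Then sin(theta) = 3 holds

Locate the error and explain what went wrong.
Step 2: Apply arcsin to both sides: theta = arcsin(3)

Step 2 applies arcsin to 3. However, arcsin(x) is only defined for x in [-1, 1] because sin(theta) can only produce values in that range. Since |3| > 1, arcsin(3) is undefined. There is no angle whose sine equals 3.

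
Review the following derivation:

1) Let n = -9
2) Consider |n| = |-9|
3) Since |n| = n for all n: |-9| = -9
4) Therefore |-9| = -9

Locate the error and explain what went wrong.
Step 3: Since |n| = n for all n: |-9| = -9

Step 3 incorrectly states that |n| = n for all n. The correct definition is |n| = n when n >= 0, and |n| = -n when n < 0. Since -9 < 0, we have |-9| = -(-9) = 9, not -9.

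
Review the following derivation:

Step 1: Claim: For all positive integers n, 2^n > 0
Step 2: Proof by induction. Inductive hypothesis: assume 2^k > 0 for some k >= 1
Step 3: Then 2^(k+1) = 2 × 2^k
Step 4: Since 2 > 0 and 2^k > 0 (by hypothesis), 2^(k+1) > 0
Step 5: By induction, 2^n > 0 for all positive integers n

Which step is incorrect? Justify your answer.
Step 5: By induction, 2^n > 0 for all positive integers n

Step 5 concludes the proof by induction, but no base case was ever established. A valid induction proof requires: (1) a base case proving 2^1 > 0, and (2) an inductive step showing IF 2^k > 0 THEN 2^(k+1) > 0. Steps 2-4 correctly establish the inductive step, but without the base case the conclusion in step 5 does not follow.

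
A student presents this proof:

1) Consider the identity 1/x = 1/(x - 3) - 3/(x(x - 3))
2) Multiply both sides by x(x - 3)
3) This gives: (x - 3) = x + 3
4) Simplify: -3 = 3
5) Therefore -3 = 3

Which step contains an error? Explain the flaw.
Step 3: This gives: (x - 3) = x + 3

Step 3 makes a sign error when clearing denominators. Multiplying -3/(x(x - 3)) by x(x - 3) gives -3, not +3. The correct result is (x - 3) = x - 3, which is trivially true, not (x - 3) = x + 3. (Step 1 is a valid identity: 1/(x - 3) - 3/(x(x - 3)) = (x - 3)/(x(x - 3)) = 1/x.)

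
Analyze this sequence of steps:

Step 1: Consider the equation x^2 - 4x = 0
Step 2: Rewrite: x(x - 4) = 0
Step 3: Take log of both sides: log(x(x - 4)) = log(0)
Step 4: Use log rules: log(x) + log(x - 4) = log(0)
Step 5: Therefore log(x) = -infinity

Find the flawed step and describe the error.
Step 3: Take log of both sides: log(x(x - 4)) = log(0)

Step 3 takes the logarithm of both sides, resulting in log(0) on the right side. The logarithm is only defined for positive numbers; log(0) is undefined (approaches negative infinity). This operation is invalid.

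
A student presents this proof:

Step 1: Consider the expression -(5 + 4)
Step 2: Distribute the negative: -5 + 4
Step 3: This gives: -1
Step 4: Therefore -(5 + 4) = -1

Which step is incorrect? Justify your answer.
Step 2: Distribute the negative: -5 + 4

Step 2 incorrectly distributes the negative sign. The correct distribution is -(5 + 4) = -5 - 4 = -9. The negative must be applied to both terms, not just the first. The error treats -(5 + 4) as -5 + 4, which equals -1 instead of -9.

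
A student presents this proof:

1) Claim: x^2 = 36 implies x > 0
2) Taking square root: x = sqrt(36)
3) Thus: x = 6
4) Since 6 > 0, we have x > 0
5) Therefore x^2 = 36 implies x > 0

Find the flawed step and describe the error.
Step 2: Taking square root: x = sqrt(36)

Step 2 takes the square root and assumes the positive root only. The equation x^2 = 36 actually has two solutions: x = 6 and x = -6. The proof silently assumes x > 0 without justification, then uses this assumption to conclude x > 0, which is circular. The counterexample x = -6 shows the claim is false.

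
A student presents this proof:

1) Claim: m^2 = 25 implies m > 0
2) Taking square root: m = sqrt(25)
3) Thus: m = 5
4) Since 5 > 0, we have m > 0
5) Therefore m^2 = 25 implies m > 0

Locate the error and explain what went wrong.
Step 2: Taking square root: m = sqrt(25)

Step 2 takes the square root and assumes the positive root only. The equation m^2 = 25 actually has two solutions: m = 5 and m = -5. The proof silently assumes m > 0 without justification, then uses this assumption to conclude m > 0, which is circular. The counterexample m = -5 shows the claim is false.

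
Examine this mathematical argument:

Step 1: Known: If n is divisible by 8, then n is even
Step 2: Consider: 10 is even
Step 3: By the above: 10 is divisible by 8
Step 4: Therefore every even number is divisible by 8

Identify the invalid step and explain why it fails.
Step 3: By the above: 10 is divisible by 8

Step 3 commits the fallacy of affirming the consequent. The known fact 'divisible by 8 → even' does NOT imply 'even → divisible by 8'. That would be the converse, which is false. For example, 10 is even but 10 ÷ 8 = 1.25, which is not an integer.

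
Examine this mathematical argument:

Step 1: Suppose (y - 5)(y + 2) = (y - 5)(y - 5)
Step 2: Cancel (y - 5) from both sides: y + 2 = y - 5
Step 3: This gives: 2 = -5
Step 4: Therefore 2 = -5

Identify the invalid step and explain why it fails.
Step 2: Cancel (y - 5) from both sides: y + 2 = y - 5

Step 2 cancels (y - 5) from both sides. This is only valid if (y - 5) ≠ 0, i.e., y ≠ 5. When y = 5, both sides equal zero regardless of the other factors. The correct approach requires considering y = 5 as a separate case.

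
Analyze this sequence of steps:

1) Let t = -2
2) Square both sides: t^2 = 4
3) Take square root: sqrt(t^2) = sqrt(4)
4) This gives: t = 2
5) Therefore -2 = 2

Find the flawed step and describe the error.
Step 4: This gives: t = 2

Step 4 incorrectly states that sqrt(t^2) = t. The correct identity is sqrt(t^2) = |t|. Since t = -2 < 0, we have sqrt(t^2) = |-2| = 2, not t = -2.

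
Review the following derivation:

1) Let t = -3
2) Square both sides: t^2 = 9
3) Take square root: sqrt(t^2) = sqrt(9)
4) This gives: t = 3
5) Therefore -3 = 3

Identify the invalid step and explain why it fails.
Step 4: This gives: t = 3

Step 4 incorrectly states that sqrt(t^2) = t. The correct identity is sqrt(t^2) = |t|. Since t = -3 < 0, we have sqrt(t^2) = |-3| = 3, not t = -3.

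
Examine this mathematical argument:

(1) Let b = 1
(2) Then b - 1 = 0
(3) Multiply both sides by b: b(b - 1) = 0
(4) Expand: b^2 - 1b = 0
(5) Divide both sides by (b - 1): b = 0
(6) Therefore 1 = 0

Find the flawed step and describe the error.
Step 5: Divide both sides by (b - 1): b = 0

Step 5 divides both sides by (b - 1). However, since b = 1, we have (b - 1) = 0. Division by zero is undefined, making this step invalid.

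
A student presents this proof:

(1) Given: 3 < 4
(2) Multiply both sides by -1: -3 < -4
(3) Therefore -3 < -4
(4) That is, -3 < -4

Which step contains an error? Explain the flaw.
Step 2: Multiply both sides by -1: -3 < -4

Step 2 multiplies both sides by -1 but fails to reverse the inequality sign. When multiplying (or dividing) an inequality by a negative number, the direction must be reversed. Since 3 < 4, we should get -3 > -4, i.e., -3 > -4.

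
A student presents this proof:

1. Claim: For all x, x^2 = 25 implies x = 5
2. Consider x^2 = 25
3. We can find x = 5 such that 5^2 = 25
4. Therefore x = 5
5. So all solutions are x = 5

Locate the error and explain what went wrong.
Step 4: Therefore x = 5

Step 4 incorrectly concludes that x = 5 is the only solution. The proof shows that x = 5 is A solution (existence), but does not show it is the ONLY solution (uniqueness). In fact, x = -5 is also a solution since (-5)^2 = 25. Finding one solution doesn't prove there are no others.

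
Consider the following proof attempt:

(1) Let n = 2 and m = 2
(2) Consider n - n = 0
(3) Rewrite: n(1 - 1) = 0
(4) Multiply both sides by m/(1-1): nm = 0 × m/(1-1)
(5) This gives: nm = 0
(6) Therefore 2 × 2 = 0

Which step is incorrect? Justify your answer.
Step 4: Multiply both sides by m/(1-1): nm = 0 × m/(1-1)

Step 4 multiplies both sides by m/(1-1). However, 1-1 = 0, so this is multiplication by m/0, which is undefined. We cannot multiply by an undefined expression.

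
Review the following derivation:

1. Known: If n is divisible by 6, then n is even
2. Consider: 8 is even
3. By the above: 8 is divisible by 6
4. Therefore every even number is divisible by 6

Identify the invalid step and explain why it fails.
Step 3: By the above: 8 is divisible by 6

Step 3 commits the fallacy of affirming the consequent. The known fact 'divisible by 6 → even' does NOT imply 'even → divisible by 6'. That would be the converse, which is false. For example, 8 is even but 8 ÷ 6 = 1.33, which is not an integer.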